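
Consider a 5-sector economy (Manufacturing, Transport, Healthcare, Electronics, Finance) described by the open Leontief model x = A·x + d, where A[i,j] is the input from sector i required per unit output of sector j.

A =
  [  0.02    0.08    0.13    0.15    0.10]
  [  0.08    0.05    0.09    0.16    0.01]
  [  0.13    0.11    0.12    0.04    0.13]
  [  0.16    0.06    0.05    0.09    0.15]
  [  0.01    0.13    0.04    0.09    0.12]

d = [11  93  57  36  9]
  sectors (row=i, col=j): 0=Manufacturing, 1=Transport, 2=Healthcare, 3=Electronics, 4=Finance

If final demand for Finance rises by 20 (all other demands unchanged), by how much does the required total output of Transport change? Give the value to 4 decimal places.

Form M = I − A:
  [  0.98   -0.08   -0.13   -0.15   -0.10]
  [ -0.08    0.95   -0.09   -0.16   -0.01]
  [ -0.13   -0.11    0.88   -0.04   -0.13]
  [ -0.16   -0.06   -0.05    0.91   -0.15]
  [ -0.01   -0.13   -0.04   -0.09    0.88]
Leontief inverse L = M⁻¹:
  [  1.1008    0.1580    0.2012    0.2376    0.1971]
  [  0.1505    1.1106    0.1534    0.2360    0.0926]
  [  0.2016    0.1967    1.2047    0.1433    0.2275]
  [  0.2256    0.1430    0.1270    1.1915    0.2491]
  [  0.0670    0.1894    0.0927    0.1659    1.1881]
Total output x = L · d:
  x_0 = 1.1008·11 + 0.1580·93 + 0.2012·57 + 0.2376·36 + 0.1971·9 = 48.5970
  x_1 = 0.1505·11 + 1.1106·93 + 0.1534·57 + 0.2360·36 + 0.0926·9 = 123.0211
  x_2 = 0.2016·11 + 0.1967·93 + 1.2047·57 + 0.1433·36 + 0.2275·9 = 96.3815
  x_3 = 0.2256·11 + 0.1430·93 + 0.1270·57 + 1.1915·36 + 0.2491·9 = 68.1555
  x_4 = 0.0670·11 + 0.1894·93 + 0.0927·57 + 0.1659·36 + 1.1881·9 = 40.3045
Δx_1 = L[1,4] · Δd_4 = 0.0926 · 20 = 1.8523

1.8523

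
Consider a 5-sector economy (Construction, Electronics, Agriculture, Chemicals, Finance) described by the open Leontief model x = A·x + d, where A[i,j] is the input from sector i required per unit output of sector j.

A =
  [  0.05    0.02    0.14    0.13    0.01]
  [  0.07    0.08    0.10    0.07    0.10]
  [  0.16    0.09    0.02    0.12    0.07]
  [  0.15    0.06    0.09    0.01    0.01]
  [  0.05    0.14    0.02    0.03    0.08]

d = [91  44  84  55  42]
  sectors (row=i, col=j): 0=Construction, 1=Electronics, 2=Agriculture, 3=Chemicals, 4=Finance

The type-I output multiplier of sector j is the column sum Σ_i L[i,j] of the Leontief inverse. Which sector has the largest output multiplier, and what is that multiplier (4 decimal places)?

Form M = I − A:
  [  0.95   -0.02   -0.14   -0.13   -0.01]
  [ -0.07    0.92   -0.10   -0.07   -0.10]
  [ -0.16   -0.09    0.98   -0.12   -0.07]
  [ -0.15   -0.06   -0.09    0.99   -0.01]
  [ -0.05   -0.14   -0.02   -0.03    0.92]
Leontief inverse L = M⁻¹:
  [  1.1169    0.0587    0.1822    0.1739    0.0343]
  [  0.1347    1.1331    0.1487    0.1200    0.1372]
  [  0.2257    0.1379    1.0848    0.1740    0.1019]
  [  0.1988    0.0919    0.1358    1.0602    0.0340]
  [  0.0926    0.1816    0.0605    0.0661    1.1130]
Total output x = L · d:
  x_0 = 1.1169·91 + 0.0587·44 + 0.1822·84 + 0.1739·55 + 0.0343·42 = 130.5327
  x_1 = 0.1347·91 + 1.1331·44 + 0.1487·84 + 0.1200·55 + 0.1372·42 = 86.9707
  x_2 = 0.2257·91 + 0.1379·44 + 1.0848·84 + 0.1740·55 + 0.1019·42 = 131.5708
  x_3 = 0.1988·91 + 0.0919·44 + 0.1358·84 + 1.0602·55 + 0.0340·42 = 93.2913
  x_4 = 0.0926·91 + 0.1816·44 + 0.0605·84 + 0.0661·55 + 1.1130·42 = 71.8834
Output multipliers (column sums of L):
  Construction: 1.7687
  Electronics: 1.6032
  Agriculture: 1.6121
  Chemicals: 1.5942
  Finance: 1.4204

Construction (1.7687)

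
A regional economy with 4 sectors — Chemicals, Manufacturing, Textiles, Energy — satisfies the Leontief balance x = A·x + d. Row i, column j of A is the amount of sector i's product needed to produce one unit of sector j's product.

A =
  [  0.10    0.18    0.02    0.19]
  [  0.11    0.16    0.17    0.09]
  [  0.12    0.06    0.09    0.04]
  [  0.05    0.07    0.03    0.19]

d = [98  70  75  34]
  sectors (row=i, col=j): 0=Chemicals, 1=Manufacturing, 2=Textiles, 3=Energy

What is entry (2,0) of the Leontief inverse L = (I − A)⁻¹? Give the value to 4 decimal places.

L[2,0] = 0.1723

Form M = I − A:
  [  0.90   -0.18   -0.02   -0.19]
  [ -0.11    0.84   -0.17   -0.09]
  [ -0.12   -0.06    0.91   -0.04]
  [ -0.05   -0.07   -0.03    0.81]
Leontief inverse L = M⁻¹:
  [  1.1750    0.2841    0.0892    0.3116]
  [  0.1990    1.2675    0.2477    0.1998]
  [  0.1723    0.1268    1.1300    0.1103]
  [  0.0961    0.1318    0.0688    1.2752]
Total output x = L · d:
  x_0 = 1.1750·98 + 0.2841·70 + 0.0892·75 + 0.3116·34 = 152.3257
  x_1 = 0.1990·98 + 1.2675·70 + 0.2477·75 + 0.1998·34 = 133.6011
  x_2 = 0.1723·98 + 0.1268·70 + 1.1300·75 + 0.1103·34 = 114.2653
  x_3 = 0.0961·98 + 0.1318·70 + 0.0688·75 + 1.2752·34 = 67.1560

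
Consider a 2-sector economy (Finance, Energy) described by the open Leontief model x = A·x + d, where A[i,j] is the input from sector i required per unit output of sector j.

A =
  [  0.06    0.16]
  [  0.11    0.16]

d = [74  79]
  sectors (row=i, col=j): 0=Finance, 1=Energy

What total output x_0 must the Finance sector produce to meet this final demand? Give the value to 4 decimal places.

96.8912

Form M = I − A:
  [  0.94   -0.16]
  [ -0.11    0.84]
Leontief inverse L = M⁻¹:
  [  1.0881    0.2073]
  [  0.1425    1.2176]
Total output x = L · d:
  x_0 = 1.0881·74 + 0.2073·79 = 96.8912
  x_1 = 0.1425·74 + 1.2176·79 = 106.7358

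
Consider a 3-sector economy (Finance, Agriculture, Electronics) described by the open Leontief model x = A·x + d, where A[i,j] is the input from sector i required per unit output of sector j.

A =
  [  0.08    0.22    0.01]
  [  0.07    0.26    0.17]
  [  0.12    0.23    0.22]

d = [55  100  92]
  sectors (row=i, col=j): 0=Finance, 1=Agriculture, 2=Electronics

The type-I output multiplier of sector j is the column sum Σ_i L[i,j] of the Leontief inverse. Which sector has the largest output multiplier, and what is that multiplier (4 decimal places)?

Agriculture (2.3629)

Form M = I − A:
  [  0.92   -0.22   -0.01]
  [ -0.07    0.74   -0.17]
  [ -0.12   -0.23    0.78]
Leontief inverse L = M⁻¹:
  [  1.1269    0.3642    0.0938]
  [  0.1571    1.5003    0.3290]
  [  0.2197    0.4984    1.3935]
Total output x = L · d:
  x_0 = 1.1269·55 + 0.3642·100 + 0.0938·92 = 107.0299
  x_1 = 0.1571·55 + 1.5003·100 + 0.3290·92 = 188.9375
  x_2 = 0.2197·55 + 0.4984·100 + 1.3935·92 = 190.1272
Output multipliers (column sums of L):
  Finance: 1.5037
  Agriculture: 2.3629
  Electronics: 1.8163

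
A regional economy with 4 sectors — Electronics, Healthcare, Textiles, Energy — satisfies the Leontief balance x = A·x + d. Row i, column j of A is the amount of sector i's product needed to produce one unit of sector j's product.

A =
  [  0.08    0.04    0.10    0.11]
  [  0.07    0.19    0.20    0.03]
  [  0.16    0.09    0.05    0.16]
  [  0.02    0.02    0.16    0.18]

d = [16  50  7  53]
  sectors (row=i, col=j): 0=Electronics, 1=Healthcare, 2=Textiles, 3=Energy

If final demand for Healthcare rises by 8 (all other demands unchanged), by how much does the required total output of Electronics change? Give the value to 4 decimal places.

0.6296

Form M = I − A:
  [  0.92   -0.04   -0.10   -0.11]
  [ -0.07    0.81   -0.20   -0.03]
  [ -0.16   -0.09    0.95   -0.16]
  [ -0.02   -0.02   -0.16    0.82]
Leontief inverse L = M⁻¹:
  [  1.1260    0.0787    0.1665    0.1864]
  [  0.1535    1.2794    0.3069    0.1273]
  [  0.2165    0.1448    1.1495    0.2586]
  [  0.0735    0.0614    0.2358    1.2776]
Total output x = L · d:
  x_0 = 1.1260·16 + 0.0787·50 + 0.1665·7 + 0.1864·53 = 32.9953
  x_1 = 0.1535·16 + 1.2794·50 + 0.3069·7 + 0.1273·53 = 75.3206
  x_2 = 0.2165·16 + 0.1448·50 + 1.1495·7 + 0.2586·53 = 32.4585
  x_3 = 0.0735·16 + 0.0614·50 + 0.2358·7 + 1.2776·53 = 73.6094
Δx_0 = L[0,1] · Δd_1 = 0.0787 · 8 = 0.6296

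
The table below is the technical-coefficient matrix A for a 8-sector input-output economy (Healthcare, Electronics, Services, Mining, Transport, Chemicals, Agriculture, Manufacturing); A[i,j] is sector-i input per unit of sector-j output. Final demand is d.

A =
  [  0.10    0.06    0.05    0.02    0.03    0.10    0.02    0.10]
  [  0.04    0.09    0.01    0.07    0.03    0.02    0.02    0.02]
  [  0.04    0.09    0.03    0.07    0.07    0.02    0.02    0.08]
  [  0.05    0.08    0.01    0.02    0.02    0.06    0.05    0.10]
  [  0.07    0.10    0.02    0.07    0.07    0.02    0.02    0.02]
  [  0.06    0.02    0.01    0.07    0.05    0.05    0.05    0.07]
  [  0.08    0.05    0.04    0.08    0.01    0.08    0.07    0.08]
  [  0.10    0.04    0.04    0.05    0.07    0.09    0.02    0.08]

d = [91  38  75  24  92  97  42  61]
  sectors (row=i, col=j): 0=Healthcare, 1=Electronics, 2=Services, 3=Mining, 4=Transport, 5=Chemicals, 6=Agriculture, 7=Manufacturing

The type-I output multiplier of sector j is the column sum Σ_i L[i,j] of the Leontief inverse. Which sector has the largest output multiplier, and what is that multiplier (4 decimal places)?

Manufacturing (1.9439)

Form M = I − A:
  [  0.90   -0.06   -0.05   -0.02   -0.03   -0.10   -0.02   -0.10]
  [ -0.04    0.91   -0.01   -0.07   -0.03   -0.02   -0.02   -0.02]
  [ -0.04   -0.09    0.97   -0.07   -0.07   -0.02   -0.02   -0.08]
  [ -0.05   -0.08   -0.01    0.98   -0.02   -0.06   -0.05   -0.10]
  [ -0.07   -0.10   -0.02   -0.07    0.93   -0.02   -0.02   -0.02]
  [ -0.06   -0.02   -0.01   -0.07   -0.05    0.95   -0.05   -0.07]
  [ -0.08   -0.05   -0.04   -0.08   -0.01   -0.08    0.93   -0.08]
  [ -0.10   -0.04   -0.04   -0.05   -0.07   -0.09   -0.02    0.92]
Leontief inverse L = M⁻¹:
  [  1.1598    0.1096    0.0729    0.0641    0.0683    0.1502    0.0453    0.1586]
  [  0.0722    1.1249    0.0215    0.0958    0.0491    0.0468    0.0361    0.0524]
  [  0.0882    0.1391    1.0476    0.1078    0.1016    0.0586    0.0412    0.1257]
  [  0.0984    0.1202    0.0282    1.0570    0.0491    0.1011    0.0718    0.1457]
  [  0.1132    0.1467    0.0358    0.1039    1.0966    0.0546    0.0398    0.0613]
  [  0.1081    0.0608    0.0280    0.1040    0.0781    1.0914    0.0727    0.1179]
  [  0.1402    0.1010    0.0631    0.1244    0.0450    0.1332    1.0997    0.1432]
  [  0.1606    0.0927    0.0628    0.0941    0.1087    0.1402    0.0462    1.1392]
Total output x = L · d:
  x_0 = 1.1598·91 + 0.1096·38 + 0.0729·75 + 0.0641·24 + 0.0683·92 + 0.1502·97 + 0.0453·42 + 0.1586·61 = 149.1472
  x_1 = 0.0722·91 + 1.1249·38 + 0.0215·75 + 0.0958·24 + 0.0491·92 + 0.0468·97 + 0.0361·42 + 0.0524·61 = 67.0000
  x_2 = 0.0882·91 + 0.1391·38 + 1.0476·75 + 0.1078·24 + 0.1016·92 + 0.0586·97 + 0.0412·42 + 0.1257·61 = 118.8916
  x_3 = 0.0984·91 + 0.1202·38 + 0.0282·75 + 1.0570·24 + 0.0491·92 + 0.1011·97 + 0.0718·42 + 0.1457·61 = 67.2350
  x_4 = 0.1132·91 + 0.1467·38 + 0.0358·75 + 0.1039·24 + 1.0966·92 + 0.0546·97 + 0.0398·42 + 0.0613·61 = 132.6389
  x_5 = 0.1081·91 + 0.0608·38 + 0.0280·75 + 0.1040·24 + 0.0781·92 + 1.0914·97 + 0.0727·42 + 0.1179·61 = 140.0428
  x_6 = 0.1402·91 + 0.1010·38 + 0.0631·75 + 0.1244·24 + 0.0450·92 + 0.1332·97 + 1.0997·42 + 0.1432·61 = 96.2979
  x_7 = 0.1606·91 + 0.0927·38 + 0.0628·75 + 0.0941·24 + 0.1087·92 + 0.1402·97 + 0.0462·42 + 1.1392·61 = 120.1377
Output multipliers (column sums of L):
  Healthcare: 1.9408
  Electronics: 1.8950
  Services: 1.3599
  Mining: 1.7512
  Transport: 1.5964
  Chemicals: 1.7762
  Agriculture: 1.4528
  Manufacturing: 1.9439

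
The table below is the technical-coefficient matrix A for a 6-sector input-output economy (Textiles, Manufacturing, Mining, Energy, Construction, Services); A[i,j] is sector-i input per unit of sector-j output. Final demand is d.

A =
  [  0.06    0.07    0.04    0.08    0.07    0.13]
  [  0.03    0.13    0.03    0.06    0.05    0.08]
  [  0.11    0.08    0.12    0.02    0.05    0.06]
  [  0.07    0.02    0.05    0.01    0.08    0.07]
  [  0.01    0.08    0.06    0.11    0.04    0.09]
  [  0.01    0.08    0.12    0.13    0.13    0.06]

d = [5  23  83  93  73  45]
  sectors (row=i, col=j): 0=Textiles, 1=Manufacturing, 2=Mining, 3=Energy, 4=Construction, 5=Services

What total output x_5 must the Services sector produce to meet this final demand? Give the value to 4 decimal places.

100.8550

Form M = I − A:
  [  0.94   -0.07   -0.04   -0.08   -0.07   -0.13]
  [ -0.03    0.87   -0.03   -0.06   -0.05   -0.08]
  [ -0.11   -0.08    0.88   -0.02   -0.05   -0.06]
  [ -0.07   -0.02   -0.05    0.99   -0.08   -0.07]
  [ -0.01   -0.08   -0.06   -0.11    0.96   -0.09]
  [ -0.01   -0.08   -0.12   -0.13   -0.13    0.94]
Leontief inverse L = M⁻¹:
  [  1.0929    0.1294    0.0967    0.1375    0.1288    0.1909]
  [  0.0566    1.1840    0.0733    0.1056    0.0961    0.1303]
  [  0.1499    0.1426    1.1759    0.0720    0.1023    0.1231]
  [  0.0932    0.0611    0.0895    1.0511    0.1176    0.1133]
  [  0.0412    0.1297    0.1082    0.1526    1.0886    0.1392]
  [  0.0542    0.1467    0.1847    0.1861    0.1894    1.1276]
Total output x = L · d:
  x_0 = 1.0929·5 + 0.1294·23 + 0.0967·83 + 0.1375·93 + 0.1288·73 + 0.1909·45 = 47.2452
  x_1 = 0.0566·5 + 1.1840·23 + 0.0733·83 + 0.1056·93 + 0.0961·73 + 0.1303·45 = 56.2927
  x_2 = 0.1499·5 + 0.1426·23 + 1.1759·83 + 0.0720·93 + 0.1023·73 + 0.1231·45 = 121.3310
  x_3 = 0.0932·5 + 0.0611·23 + 0.0895·83 + 1.0511·93 + 0.1176·73 + 0.1133·45 = 120.7346
  x_4 = 0.0412·5 + 0.1297·23 + 0.1082·83 + 0.1526·93 + 1.0886·73 + 0.1392·45 = 112.0974
  x_5 = 0.0542·5 + 0.1467·23 + 0.1847·83 + 0.1861·93 + 0.1894·73 + 1.1276·45 = 100.8550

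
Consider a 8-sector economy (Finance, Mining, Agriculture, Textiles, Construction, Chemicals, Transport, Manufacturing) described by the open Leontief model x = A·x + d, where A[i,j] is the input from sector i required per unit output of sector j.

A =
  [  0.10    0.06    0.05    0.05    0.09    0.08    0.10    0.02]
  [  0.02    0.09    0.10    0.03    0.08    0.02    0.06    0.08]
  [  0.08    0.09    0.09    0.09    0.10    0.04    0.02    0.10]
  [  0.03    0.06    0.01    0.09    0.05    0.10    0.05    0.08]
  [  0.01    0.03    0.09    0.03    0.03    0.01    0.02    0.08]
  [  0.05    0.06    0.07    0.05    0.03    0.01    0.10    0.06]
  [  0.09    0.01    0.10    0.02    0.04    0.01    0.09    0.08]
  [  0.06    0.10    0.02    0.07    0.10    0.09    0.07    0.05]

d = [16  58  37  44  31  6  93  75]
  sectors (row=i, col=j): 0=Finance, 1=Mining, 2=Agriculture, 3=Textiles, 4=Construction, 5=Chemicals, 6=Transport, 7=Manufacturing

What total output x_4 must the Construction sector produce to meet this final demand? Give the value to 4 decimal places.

60.2583

Form M = I − A:
  [  0.90   -0.06   -0.05   -0.05   -0.09   -0.08   -0.10   -0.02]
  [ -0.02    0.91   -0.10   -0.03   -0.08   -0.02   -0.06   -0.08]
  [ -0.08   -0.09    0.91   -0.09   -0.10   -0.04   -0.02   -0.10]
  [ -0.03   -0.06   -0.01    0.91   -0.05   -0.10   -0.05   -0.08]
  [ -0.01   -0.03   -0.09   -0.03    0.97   -0.01   -0.02   -0.08]
  [ -0.05   -0.06   -0.07   -0.05   -0.03    0.99   -0.10   -0.06]
  [ -0.09   -0.01   -0.10   -0.02   -0.04   -0.01    0.91   -0.08]
  [ -0.06   -0.10   -0.02   -0.07   -0.10   -0.09   -0.07    0.95]
Leontief inverse L = M⁻¹:
  [  1.1596    0.1205    0.1234    0.1025    0.1556    0.1230    0.1677    0.0912]
  [  0.0690    1.1513    0.1657    0.0800    0.1443    0.0597    0.1126    0.1480]
  [  0.1410    0.1682    1.1660    0.1558    0.1806    0.0969    0.0894    0.1818]
  [  0.0756    0.1160    0.0657    1.1378    0.1054    0.1410    0.1086    0.1410]
  [  0.0429    0.0720    0.1288    0.0657    1.0737    0.0394    0.0533    0.1234]
  [  0.0994    0.1122    0.1275    0.0948    0.0875    1.0484    0.1527    0.1194]
  [  0.1456    0.0644    0.1587    0.0679    0.1018    0.0516    1.1450    0.1392]
  [  0.1137    0.1638    0.0920    0.1229    0.1654    0.1338    0.1368    1.1227]
Total output x = L · d:
  x_0 = 1.1596·16 + 0.1205·58 + 0.1234·37 + 0.1025·44 + 0.1556·31 + 0.1230·6 + 0.1677·93 + 0.0912·75 = 62.6116
  x_1 = 0.0690·16 + 1.1513·58 + 0.1657·37 + 0.0800·44 + 0.1443·31 + 0.0597·6 + 0.1126·93 + 0.1480·75 = 103.9390
  x_2 = 0.1410·16 + 0.1682·58 + 1.1660·37 + 0.1558·44 + 0.1806·31 + 0.0969·6 + 0.0894·93 + 0.1818·75 = 90.1428
  x_3 = 0.0756·16 + 0.1160·58 + 0.0657·37 + 1.1378·44 + 0.1054·31 + 0.1410·6 + 0.1086·93 + 0.1410·75 = 85.2182
  x_4 = 0.0429·16 + 0.0720·58 + 0.1288·37 + 0.0657·44 + 1.0737·31 + 0.0394·6 + 0.0533·93 + 0.1234·75 = 60.2583
  x_5 = 0.0994·16 + 0.1122·58 + 0.1275·37 + 0.0948·44 + 0.0875·31 + 1.0484·6 + 0.1527·93 + 0.1194·75 = 49.1476
  x_6 = 0.1456·16 + 0.0644·58 + 0.1587·37 + 0.0679·44 + 0.1018·31 + 0.0516·6 + 1.1450·93 + 0.1392·75 = 135.3121
  x_7 = 0.1137·16 + 0.1638·58 + 0.0920·37 + 0.1229·44 + 0.1654·31 + 0.1338·6 + 0.1368·93 + 1.1227·75 = 122.9891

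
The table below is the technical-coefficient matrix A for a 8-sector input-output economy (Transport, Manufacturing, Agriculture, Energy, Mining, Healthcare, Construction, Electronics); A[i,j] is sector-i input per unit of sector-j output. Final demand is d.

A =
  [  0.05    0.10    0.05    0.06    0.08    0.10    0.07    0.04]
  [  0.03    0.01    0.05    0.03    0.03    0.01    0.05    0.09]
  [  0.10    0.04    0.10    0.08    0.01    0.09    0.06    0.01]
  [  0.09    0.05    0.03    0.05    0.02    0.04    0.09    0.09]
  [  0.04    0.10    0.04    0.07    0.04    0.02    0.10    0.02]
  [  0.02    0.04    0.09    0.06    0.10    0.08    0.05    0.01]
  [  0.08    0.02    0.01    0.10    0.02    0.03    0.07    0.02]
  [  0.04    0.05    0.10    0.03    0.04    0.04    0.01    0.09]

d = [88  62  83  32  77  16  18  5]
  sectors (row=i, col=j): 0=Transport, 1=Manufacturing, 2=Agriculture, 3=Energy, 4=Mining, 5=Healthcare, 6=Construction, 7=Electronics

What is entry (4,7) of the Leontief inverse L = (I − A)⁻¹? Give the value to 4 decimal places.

L[4,7] = 0.0564

Form M = I − A:
  [  0.95   -0.10   -0.05   -0.06   -0.08   -0.10   -0.07   -0.04]
  [ -0.03    0.99   -0.05   -0.03   -0.03   -0.01   -0.05   -0.09]
  [ -0.10   -0.04    0.90   -0.08   -0.01   -0.09   -0.06   -0.01]
  [ -0.09   -0.05   -0.03    0.95   -0.02   -0.04   -0.09   -0.09]
  [ -0.04   -0.10   -0.04   -0.07    0.96   -0.02   -0.10   -0.02]
  [ -0.02   -0.04   -0.09   -0.06   -0.10    0.92   -0.05   -0.01]
  [ -0.08   -0.02   -0.01   -0.10   -0.02   -0.03    0.93   -0.02]
  [ -0.04   -0.05   -0.10   -0.03   -0.04   -0.04   -0.01    0.91]
Leontief inverse L = M⁻¹:
  [  1.1021    0.1465    0.1041    0.1176    0.1215    0.1472    0.1308    0.0829]
  [  0.0618    1.0369    0.0828    0.0618    0.0501    0.0375    0.0804    0.1156]
  [  0.1537    0.0844    1.1518    0.1359    0.0496    0.1431    0.1171    0.0464]
  [  0.1360    0.0904    0.0758    1.0983    0.0547    0.0822    0.1380    0.1295]
  [  0.0841    0.1332    0.0766    0.1153    1.0670    0.0536    0.1478    0.0564]
  [  0.0670    0.0807    0.1356    0.1110    0.1325    1.1213    0.1038    0.0409]
  [  0.1181    0.0528    0.0405    0.1386    0.0466    0.0629    1.1120    0.0507]
  [  0.0812    0.0857    0.1480    0.0712    0.0686    0.0793    0.0509    1.1231]
Total output x = L · d:
  x_0 = 1.1021·88 + 0.1465·62 + 0.1041·83 + 0.1176·32 + 0.1215·77 + 0.1472·16 + 0.1308·18 + 0.0829·5 = 132.9433
  x_1 = 0.0618·88 + 1.0369·62 + 0.0828·83 + 0.0618·32 + 0.0501·77 + 0.0375·16 + 0.0804·18 + 0.1156·5 = 85.0606
  x_2 = 0.1537·88 + 0.0844·62 + 1.1518·83 + 0.1359·32 + 0.0496·77 + 0.1431·16 + 0.1171·18 + 0.0464·5 = 127.1560
  x_3 = 0.1360·88 + 0.0904·62 + 0.0758·83 + 1.0983·32 + 0.0547·77 + 0.0822·16 + 0.1380·18 + 0.1295·5 = 67.6640
  x_4 = 0.0841·88 + 0.1332·62 + 0.0766·83 + 0.1153·32 + 1.0670·77 + 0.0536·16 + 0.1478·18 + 0.0564·5 = 111.6665
  x_5 = 0.0670·88 + 0.0807·62 + 0.1356·83 + 0.1110·32 + 0.1325·77 + 1.1213·16 + 0.1038·18 + 0.0409·5 = 55.9231
  x_6 = 0.1181·88 + 0.0528·62 + 0.0405·83 + 0.1386·32 + 0.0466·77 + 0.0629·16 + 1.1120·18 + 0.0507·5 = 46.3306
  x_7 = 0.0812·88 + 0.0857·62 + 0.1480·83 + 0.0712·32 + 0.0686·77 + 0.0793·16 + 0.0509·18 + 1.1231·5 = 40.0914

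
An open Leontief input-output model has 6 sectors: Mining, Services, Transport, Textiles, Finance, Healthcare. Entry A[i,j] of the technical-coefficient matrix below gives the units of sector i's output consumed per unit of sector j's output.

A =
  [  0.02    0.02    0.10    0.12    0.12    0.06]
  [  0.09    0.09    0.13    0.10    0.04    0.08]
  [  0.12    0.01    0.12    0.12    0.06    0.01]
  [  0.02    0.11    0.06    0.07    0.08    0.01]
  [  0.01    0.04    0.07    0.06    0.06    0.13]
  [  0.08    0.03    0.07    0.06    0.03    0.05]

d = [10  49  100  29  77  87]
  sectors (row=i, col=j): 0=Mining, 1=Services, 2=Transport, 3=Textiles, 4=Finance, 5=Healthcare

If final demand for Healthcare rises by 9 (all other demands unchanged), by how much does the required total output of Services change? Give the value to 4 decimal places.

1.1035

Form M = I − A:
  [  0.98   -0.02   -0.10   -0.12   -0.12   -0.06]
  [ -0.09    0.91   -0.13   -0.10   -0.04   -0.08]
  [ -0.12   -0.01    0.88   -0.12   -0.06   -0.01]
  [ -0.02   -0.11   -0.06    0.93   -0.08   -0.01]
  [ -0.01   -0.04   -0.07   -0.06    0.94   -0.13]
  [ -0.08   -0.03   -0.07   -0.06   -0.03    0.95]
Leontief inverse L = M⁻¹:
  [  1.0589    0.0575    0.1622    0.1808    0.1665    0.0981]
  [  0.1452    1.1350    0.2143    0.1828    0.1000    0.1226]
  [  0.1581    0.0459    1.1867    0.1887    0.1154    0.0441]
  [  0.0555    0.1450    0.1173    1.1236    0.1178    0.0449]
  [  0.0480    0.0692    0.1232    0.1106    1.0953    0.1612]
  [  0.1104    0.0554    0.1192    0.1094    0.0677    1.0759]
Total output x = L · d:
  x_0 = 1.0589·10 + 0.0575·49 + 0.1622·100 + 0.1808·29 + 0.1665·77 + 0.0981·87 = 56.2261
  x_1 = 0.1452·10 + 1.1350·49 + 0.2143·100 + 0.1828·29 + 0.1000·77 + 0.1226·87 = 102.1688
  x_2 = 0.1581·10 + 0.0459·49 + 1.1867·100 + 0.1887·29 + 0.1154·77 + 0.0441·87 = 140.6885
  x_3 = 0.0555·10 + 0.1450·49 + 0.1173·100 + 1.1236·29 + 0.1178·77 + 0.0449·87 = 64.9493
  x_4 = 0.0480·10 + 0.0692·49 + 0.1232·100 + 0.1106·29 + 1.0953·77 + 0.1612·87 = 117.7646
  x_5 = 0.1104·10 + 0.0554·49 + 0.1192·100 + 0.1094·29 + 0.0677·77 + 1.0759·87 = 117.7276
Δx_1 = L[1,5] · Δd_5 = 0.1226 · 9 = 1.1035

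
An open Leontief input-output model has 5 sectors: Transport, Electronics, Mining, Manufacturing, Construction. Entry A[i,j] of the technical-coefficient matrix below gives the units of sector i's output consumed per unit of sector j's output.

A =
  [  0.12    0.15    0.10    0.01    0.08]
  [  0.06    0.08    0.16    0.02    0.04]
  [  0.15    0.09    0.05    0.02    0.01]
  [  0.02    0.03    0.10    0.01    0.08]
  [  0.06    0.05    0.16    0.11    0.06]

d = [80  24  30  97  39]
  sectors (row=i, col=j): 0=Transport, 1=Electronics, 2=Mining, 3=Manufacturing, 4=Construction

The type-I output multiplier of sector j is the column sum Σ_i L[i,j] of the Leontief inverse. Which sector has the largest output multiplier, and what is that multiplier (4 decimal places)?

Mining (1.8802)

Form M = I − A:
  [  0.88   -0.15   -0.10   -0.01   -0.08]
  [ -0.06    0.92   -0.16   -0.02   -0.04]
  [ -0.15   -0.09    0.95   -0.02   -0.01]
  [ -0.02   -0.03   -0.10    0.99   -0.08]
  [ -0.06   -0.05   -0.16   -0.11    0.94]
Leontief inverse L = M⁻¹:
  [  1.1916    0.2198    0.1854    0.0331    0.1155]
  [  0.1195    1.1324    0.2178    0.0356    0.0637]
  [  0.2020    0.1444    1.1079    0.0315    0.0378]
  [  0.0581    0.0619    0.1407    1.0255    0.0964]
  [  0.1236    0.1061    0.2285    0.1294    1.0923]
Total output x = L · d:
  x_0 = 1.1916·80 + 0.2198·24 + 0.1854·30 + 0.0331·97 + 0.1155·39 = 113.8755
  x_1 = 0.1195·80 + 1.1324·24 + 0.2178·30 + 0.0356·97 + 0.0637·39 = 49.2010
  x_2 = 0.2020·80 + 0.1444·24 + 1.1079·30 + 0.0315·97 + 0.0378·39 = 57.3952
  x_3 = 0.0581·80 + 0.0619·24 + 0.1407·30 + 1.0255·97 + 0.0964·39 = 113.5838
  x_4 = 0.1236·80 + 0.1061·24 + 0.2285·30 + 0.1294·97 + 1.0923·39 = 74.4362
Output multipliers (column sums of L):
  Transport: 1.6947
  Electronics: 1.6645
  Mining: 1.8802
  Manufacturing: 1.2550
  Construction: 1.4057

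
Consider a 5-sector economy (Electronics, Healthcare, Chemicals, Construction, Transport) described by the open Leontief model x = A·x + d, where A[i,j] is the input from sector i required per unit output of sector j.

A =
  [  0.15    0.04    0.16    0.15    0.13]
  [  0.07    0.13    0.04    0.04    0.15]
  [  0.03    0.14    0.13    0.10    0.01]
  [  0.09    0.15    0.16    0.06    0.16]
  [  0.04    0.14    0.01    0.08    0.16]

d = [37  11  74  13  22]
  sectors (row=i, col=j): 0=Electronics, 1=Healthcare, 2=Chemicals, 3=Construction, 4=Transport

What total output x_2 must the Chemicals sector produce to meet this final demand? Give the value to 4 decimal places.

Form M = I − A:
  [  0.85   -0.04   -0.16   -0.15   -0.13]
  [ -0.07    0.87   -0.04   -0.04   -0.15]
  [ -0.03   -0.14    0.87   -0.10   -0.01]
  [ -0.09   -0.15   -0.16    0.94   -0.16]
  [ -0.04   -0.14   -0.01   -0.08    0.84]
Leontief inverse L = M⁻¹:
  [  1.2435    0.1938    0.2889    0.2613    0.2803]
  [  0.1287    1.2323    0.1028    0.1062    0.2614]
  [  0.0843    0.2421    1.2068    0.1608    0.1013]
  [  0.1706    0.2983    0.2614    1.1574    0.3032]
  [  0.0979    0.2459    0.0702    0.1423    1.2775]
Total output x = L · d:
  x_0 = 1.2435·37 + 0.1938·11 + 0.2889·74 + 0.2613·13 + 0.2803·22 = 79.0781
  x_1 = 0.1287·37 + 1.2323·11 + 0.1028·74 + 0.1062·13 + 0.2614·22 = 33.0560
  x_2 = 0.0843·37 + 0.2421·11 + 1.2068·74 + 0.1608·13 + 0.1013·22 = 99.4028
  x_3 = 0.1706·37 + 0.2983·11 + 0.2614·74 + 1.1574·13 + 0.3032·22 = 50.6549
  x_4 = 0.0979·37 + 0.2459·11 + 0.0702·74 + 0.1423·13 + 1.2775·22 = 41.4731

99.4028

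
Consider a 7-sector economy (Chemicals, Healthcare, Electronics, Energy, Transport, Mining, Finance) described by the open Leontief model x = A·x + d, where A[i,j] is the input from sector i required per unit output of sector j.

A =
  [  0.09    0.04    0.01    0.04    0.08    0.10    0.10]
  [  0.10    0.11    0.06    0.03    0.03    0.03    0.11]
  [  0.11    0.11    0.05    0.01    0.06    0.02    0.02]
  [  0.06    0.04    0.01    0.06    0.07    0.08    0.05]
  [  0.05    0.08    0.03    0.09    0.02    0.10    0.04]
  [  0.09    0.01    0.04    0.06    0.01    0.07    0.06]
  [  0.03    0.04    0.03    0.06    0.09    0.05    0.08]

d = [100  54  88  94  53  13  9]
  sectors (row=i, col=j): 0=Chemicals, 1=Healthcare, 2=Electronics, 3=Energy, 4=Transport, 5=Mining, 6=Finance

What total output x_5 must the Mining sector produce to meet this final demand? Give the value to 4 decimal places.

Form M = I − A:
  [  0.91   -0.04   -0.01   -0.04   -0.08   -0.10   -0.10]
  [ -0.10    0.89   -0.06   -0.03   -0.03   -0.03   -0.11]
  [ -0.11   -0.11    0.95   -0.01   -0.06   -0.02   -0.02]
  [ -0.06   -0.04   -0.01    0.94   -0.07   -0.08   -0.05]
  [ -0.05   -0.08   -0.03   -0.09    0.98   -0.10   -0.04]
  [ -0.09   -0.01   -0.04   -0.06   -0.01    0.93   -0.06]
  [ -0.03   -0.04   -0.03   -0.06   -0.09   -0.05    0.92]
Leontief inverse L = M⁻¹:
  [  1.1439    0.0786    0.0330    0.0827    0.1195    0.1545    0.1542]
  [  0.1600    1.1599    0.0867    0.0679    0.0752    0.0796    0.1701]
  [  0.1629    0.1539    1.0723    0.0407    0.0936    0.0629    0.0698]
  [  0.1043    0.0720    0.0285    1.0943    0.1004    0.1241    0.0925]
  [  0.1025    0.1170    0.0519    0.1244    1.0540    0.1447    0.0883]
  [  0.1320    0.0375    0.0559    0.0886    0.0421    1.1093    0.0990]
  [  0.0736    0.0762    0.0498    0.0953    0.1222    0.0931    1.1217]
Total output x = L · d:
  x_0 = 1.1439·100 + 0.0786·54 + 0.0330·88 + 0.0827·94 + 0.1195·53 + 0.1545·13 + 0.1542·9 = 139.0416
  x_1 = 0.1600·100 + 1.1599·54 + 0.0867·88 + 0.0679·94 + 0.0752·53 + 0.0796·13 + 0.1701·9 = 99.1979
  x_2 = 0.1629·100 + 0.1539·54 + 1.0723·88 + 0.0407·94 + 0.0936·53 + 0.0629·13 + 0.0698·9 = 129.1948
  x_3 = 0.1043·100 + 0.0720·54 + 0.0285·88 + 1.0943·94 + 0.1004·53 + 0.1241·13 + 0.0925·9 = 127.4559
  x_4 = 0.1025·100 + 0.1170·54 + 0.0519·88 + 0.1244·94 + 1.0540·53 + 0.1447·13 + 0.0883·9 = 91.3670
  x_5 = 0.1320·100 + 0.0375·54 + 0.0559·88 + 0.0886·94 + 0.0421·53 + 1.1093·13 + 0.0990·9 = 46.0109
  x_6 = 0.0736·100 + 0.0762·54 + 0.0498·88 + 0.0953·94 + 0.1222·53 + 0.0931·13 + 1.1217·9 = 42.5934

46.0109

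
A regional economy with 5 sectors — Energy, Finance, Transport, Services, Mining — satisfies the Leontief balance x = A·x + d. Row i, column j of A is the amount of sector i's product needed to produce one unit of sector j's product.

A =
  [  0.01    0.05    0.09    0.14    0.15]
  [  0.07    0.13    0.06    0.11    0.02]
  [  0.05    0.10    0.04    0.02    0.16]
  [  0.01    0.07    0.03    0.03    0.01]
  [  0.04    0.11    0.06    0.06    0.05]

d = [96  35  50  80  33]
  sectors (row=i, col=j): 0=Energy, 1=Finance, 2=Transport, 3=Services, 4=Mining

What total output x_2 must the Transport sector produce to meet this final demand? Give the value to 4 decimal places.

Form M = I − A:
  [  0.99   -0.05   -0.09   -0.14   -0.15]
  [ -0.07    0.87   -0.06   -0.11   -0.02]
  [ -0.05   -0.10    0.96   -0.02   -0.16]
  [ -0.01   -0.07   -0.03    0.97   -0.01]
  [ -0.04   -0.11   -0.06   -0.06    0.95]
Leontief inverse L = M⁻¹:
  [  1.0334    0.1112    0.1211    0.1759    0.1878]
  [  0.0922    1.1846    0.0910    0.1530    0.0564]
  [  0.0739    0.1574    1.0727    0.0628    0.1963]
  [  0.0202    0.0931    0.0419    1.0467    0.0232]
  [  0.0601    0.1577    0.0860    0.0952    1.0809]
Total output x = L · d:
  x_0 = 1.0334·96 + 0.1112·35 + 0.1211·50 + 0.1759·80 + 0.1878·33 = 129.4217
  x_1 = 0.0922·96 + 1.1846·35 + 0.0910·50 + 0.1530·80 + 0.0564·33 = 68.9640
  x_2 = 0.0739·96 + 0.1574·35 + 1.0727·50 + 0.0628·80 + 0.1963·33 = 77.7333
  x_3 = 0.0202·96 + 0.0931·35 + 0.0419·50 + 1.0467·80 + 0.0232·33 = 91.7964
  x_4 = 0.0601·96 + 0.1577·35 + 0.0860·50 + 0.0952·80 + 1.0809·33 = 58.8786

77.7333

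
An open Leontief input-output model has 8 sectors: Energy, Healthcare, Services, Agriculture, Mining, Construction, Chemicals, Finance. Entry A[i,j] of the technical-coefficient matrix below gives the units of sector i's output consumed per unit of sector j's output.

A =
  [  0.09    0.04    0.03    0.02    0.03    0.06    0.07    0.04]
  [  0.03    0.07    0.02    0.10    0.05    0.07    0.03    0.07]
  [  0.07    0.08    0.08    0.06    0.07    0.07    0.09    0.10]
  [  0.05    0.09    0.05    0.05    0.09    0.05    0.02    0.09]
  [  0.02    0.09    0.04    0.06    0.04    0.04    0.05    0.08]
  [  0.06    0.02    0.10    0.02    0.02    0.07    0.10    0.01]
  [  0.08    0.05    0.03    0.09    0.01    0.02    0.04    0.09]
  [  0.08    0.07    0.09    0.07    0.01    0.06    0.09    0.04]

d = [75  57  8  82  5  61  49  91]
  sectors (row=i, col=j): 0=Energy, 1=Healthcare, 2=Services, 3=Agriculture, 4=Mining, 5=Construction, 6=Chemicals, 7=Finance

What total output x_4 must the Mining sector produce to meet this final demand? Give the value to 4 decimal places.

Form M = I − A:
  [  0.91   -0.04   -0.03   -0.02   -0.03   -0.06   -0.07   -0.04]
  [ -0.03    0.93   -0.02   -0.10   -0.05   -0.07   -0.03   -0.07]
  [ -0.07   -0.08    0.92   -0.06   -0.07   -0.07   -0.09   -0.10]
  [ -0.05   -0.09   -0.05    0.95   -0.09   -0.05   -0.02   -0.09]
  [ -0.02   -0.09   -0.04   -0.06    0.96   -0.04   -0.05   -0.08]
  [ -0.06   -0.02   -0.10   -0.02   -0.02    0.93   -0.10   -0.01]
  [ -0.08   -0.05   -0.03   -0.09   -0.01   -0.02    0.96   -0.09]
  [ -0.08   -0.07   -0.09   -0.07   -0.01   -0.06   -0.09    0.96]
Leontief inverse L = M⁻¹:
  [  1.1346    0.0798    0.0665    0.0587    0.0540    0.0974    0.1133    0.0817]
  [  0.0771    1.1225    0.0656    0.1479    0.0840    0.1155    0.0777    0.1212]
  [  0.1409    0.1526    1.1436    0.1294    0.1141    0.1332    0.1611    0.1743]
  [  0.1024    0.1496    0.1001    1.1050    0.1263    0.1014    0.0756    0.1479]
  [  0.0661    0.1411    0.0828    0.1097    1.0715    0.0836    0.0961    0.1311]
  [  0.1090    0.0639    0.1418    0.0628    0.0483    1.1103    0.1483    0.0593]
  [  0.1287    0.0987    0.0711    0.1345    0.0410    0.0624    1.0852    0.1384]
  [  0.1404    0.1284    0.1412    0.1261    0.0486    0.1125    0.1477    1.1025]
Total output x = L · d:
  x_0 = 1.1346·75 + 0.0798·57 + 0.0665·8 + 0.0587·82 + 0.0540·5 + 0.0974·61 + 0.1133·49 + 0.0817·91 = 114.1842
  x_1 = 0.0771·75 + 1.1225·57 + 0.0656·8 + 0.1479·82 + 0.0840·5 + 0.1155·61 + 0.0777·49 + 0.1212·91 = 104.7237
  x_2 = 0.1409·75 + 0.1526·57 + 1.1436·8 + 0.1294·82 + 0.1141·5 + 0.1332·61 + 0.1611·49 + 0.1743·91 = 71.4773
  x_3 = 0.1024·75 + 0.1496·57 + 0.1001·8 + 1.1050·82 + 0.1263·5 + 0.1014·61 + 0.0756·49 + 0.1479·91 = 131.5951
  x_4 = 0.0661·75 + 0.1411·57 + 0.0828·8 + 0.1097·82 + 1.0715·5 + 0.0836·61 + 0.0961·49 + 0.1311·91 = 49.7554
  x_5 = 0.1090·75 + 0.0639·57 + 0.1418·8 + 0.0628·82 + 0.0483·5 + 1.1103·61 + 0.1483·49 + 0.0593·91 = 98.7374
  x_6 = 0.1287·75 + 0.0987·57 + 0.0711·8 + 0.1345·82 + 0.0410·5 + 0.0624·61 + 1.0852·49 + 0.1384·91 = 96.6565
  x_7 = 0.1404·75 + 0.1284·57 + 0.1412·8 + 0.1261·82 + 0.0486·5 + 0.1125·61 + 0.1477·49 + 1.1025·91 = 143.9905

49.7554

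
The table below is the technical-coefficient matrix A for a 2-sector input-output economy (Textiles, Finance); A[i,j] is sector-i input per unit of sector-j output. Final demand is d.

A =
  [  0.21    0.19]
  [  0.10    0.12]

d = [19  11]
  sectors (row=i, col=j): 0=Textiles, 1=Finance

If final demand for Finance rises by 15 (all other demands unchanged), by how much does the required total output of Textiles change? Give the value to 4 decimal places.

4.2147

Form M = I − A:
  [  0.79   -0.19]
  [ -0.10    0.88]
Leontief inverse L = M⁻¹:
  [  1.3014    0.2810]
  [  0.1479    1.1683]
Total output x = L · d:
  x_0 = 1.3014·19 + 0.2810·11 = 27.8172
  x_1 = 0.1479·19 + 1.1683·11 = 15.6610
Δx_0 = L[0,1] · Δd_1 = 0.2810 · 15 = 4.2147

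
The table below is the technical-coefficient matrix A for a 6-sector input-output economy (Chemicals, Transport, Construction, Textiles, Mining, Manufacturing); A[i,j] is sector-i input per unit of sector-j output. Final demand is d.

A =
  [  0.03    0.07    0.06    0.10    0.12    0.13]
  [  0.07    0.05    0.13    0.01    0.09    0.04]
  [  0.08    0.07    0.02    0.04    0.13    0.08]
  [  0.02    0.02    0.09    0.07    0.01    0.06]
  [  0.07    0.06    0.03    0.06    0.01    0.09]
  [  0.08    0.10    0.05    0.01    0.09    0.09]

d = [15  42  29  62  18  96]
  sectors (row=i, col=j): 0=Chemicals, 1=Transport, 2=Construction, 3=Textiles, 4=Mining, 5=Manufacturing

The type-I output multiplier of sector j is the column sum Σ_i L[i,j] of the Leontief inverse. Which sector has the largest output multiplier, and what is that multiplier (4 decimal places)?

Form M = I − A:
  [  0.97   -0.07   -0.06   -0.10   -0.12   -0.13]
  [ -0.07    0.95   -0.13   -0.01   -0.09   -0.04]
  [ -0.08   -0.07    0.98   -0.04   -0.13   -0.08]
  [ -0.02   -0.02   -0.09    0.93   -0.01   -0.06]
  [ -0.07   -0.06   -0.03   -0.06    0.99   -0.09]
  [ -0.08   -0.10   -0.05   -0.01   -0.09    0.91]
Leontief inverse L = M⁻¹:
  [  1.0805    0.1223    0.1102    0.1357    0.1757    0.1957]
  [  0.1116    1.0930    0.1649    0.0411    0.1436    0.0954]
  [  0.1216    0.1146    1.0622    0.0730    0.1779    0.1382]
  [  0.0465    0.0477    0.1155    1.0897    0.0448    0.0952]
  [  0.1010    0.0946    0.0655    0.0840    1.0526    0.1340]
  [  0.1244    0.1470    0.0939    0.0407    0.1456    1.1485]
Total output x = L · d:
  x_0 = 1.0805·15 + 0.1223·42 + 0.1102·29 + 0.1357·62 + 0.1757·18 + 0.1957·96 = 54.9047
  x_1 = 0.1116·15 + 1.0930·42 + 0.1649·29 + 0.0411·62 + 0.1436·18 + 0.0954·96 = 66.6513
  x_2 = 0.1216·15 + 0.1146·42 + 1.0622·29 + 0.0730·62 + 0.1779·18 + 0.1382·96 = 58.4351
  x_3 = 0.0465·15 + 0.0477·42 + 0.1155·29 + 1.0897·62 + 0.0448·18 + 0.0952·96 = 83.5531
  x_4 = 0.1010·15 + 0.0946·42 + 0.0655·29 + 0.0840·62 + 1.0526·18 + 0.1340·96 = 44.4077
  x_5 = 0.1244·15 + 0.1470·42 + 0.0939·29 + 0.0407·62 + 0.1456·18 + 1.1485·96 = 126.1665
Output multipliers (column sums of L):
  Chemicals: 1.5855
  Transport: 1.6192
  Construction: 1.6122
  Textiles: 1.4642
  Mining: 1.7403
  Manufacturing: 1.8070

Manufacturing (1.8070)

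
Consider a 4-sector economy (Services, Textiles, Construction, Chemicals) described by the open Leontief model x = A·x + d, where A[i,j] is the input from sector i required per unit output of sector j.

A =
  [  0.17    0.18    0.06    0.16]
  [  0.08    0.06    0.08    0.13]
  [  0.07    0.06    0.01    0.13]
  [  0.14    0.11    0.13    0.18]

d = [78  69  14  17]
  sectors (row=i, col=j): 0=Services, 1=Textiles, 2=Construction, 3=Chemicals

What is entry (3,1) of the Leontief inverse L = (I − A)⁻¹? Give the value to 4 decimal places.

L[3,1] = 0.2209

Form M = I − A:
  [  0.83   -0.18   -0.06   -0.16]
  [ -0.08    0.94   -0.08   -0.13]
  [ -0.07   -0.06    0.99   -0.13]
  [ -0.14   -0.11   -0.13    0.82]
Leontief inverse L = M⁻¹:
  [  1.3002    0.2961    0.1452    0.3237]
  [  0.1589    1.1297    0.1312    0.2309]
  [  0.1364    0.1184    1.0559    0.2128]
  [  0.2649    0.2209    0.2098    1.3395]
Total output x = L · d:
  x_0 = 1.3002·78 + 0.2961·69 + 0.1452·14 + 0.3237·17 = 129.3839
  x_1 = 0.1589·78 + 1.1297·69 + 0.1312·14 + 0.2309·17 = 96.1028
  x_2 = 0.1364·78 + 0.1184·69 + 1.0559·14 + 0.2128·17 = 37.2046
  x_3 = 0.2649·78 + 0.2209·69 + 0.2098·14 + 1.3395·17 = 61.6118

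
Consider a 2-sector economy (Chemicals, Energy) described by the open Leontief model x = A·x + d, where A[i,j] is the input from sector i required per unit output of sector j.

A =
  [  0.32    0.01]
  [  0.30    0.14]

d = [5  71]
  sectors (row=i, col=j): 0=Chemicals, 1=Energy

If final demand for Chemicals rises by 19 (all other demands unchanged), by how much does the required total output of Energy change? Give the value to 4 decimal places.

Form M = I − A:
  [  0.68   -0.01]
  [ -0.30    0.86]
Leontief inverse L = M⁻¹:
  [  1.4782    0.0172]
  [  0.5156    1.1688]
Total output x = L · d:
  x_0 = 1.4782·5 + 0.0172·71 = 8.6112
  x_1 = 0.5156·5 + 1.1688·71 = 85.5620
Δx_1 = L[1,0] · Δd_0 = 0.5156 · 19 = 9.7972

9.7972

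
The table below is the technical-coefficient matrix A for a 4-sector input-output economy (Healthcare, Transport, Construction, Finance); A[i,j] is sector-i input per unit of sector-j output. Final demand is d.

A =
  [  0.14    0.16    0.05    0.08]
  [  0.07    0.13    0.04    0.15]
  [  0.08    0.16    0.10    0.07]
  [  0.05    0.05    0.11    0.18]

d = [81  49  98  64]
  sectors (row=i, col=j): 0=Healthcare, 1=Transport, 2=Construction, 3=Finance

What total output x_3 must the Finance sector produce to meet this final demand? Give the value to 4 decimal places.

111.1694

Form M = I − A:
  [  0.86   -0.16   -0.05   -0.08]
  [ -0.07    0.87   -0.04   -0.15]
  [ -0.08   -0.16    0.90   -0.07]
  [ -0.05   -0.05   -0.11    0.82]
Leontief inverse L = M⁻¹:
  [  1.2022    0.2491    0.0988    0.1713]
  [  0.1200    1.2017    0.0893    0.2391]
  [  0.1359    0.2452    1.1486    0.1562]
  [  0.0989    0.1214    0.1656    1.2655]
Total output x = L · d:
  x_0 = 1.2022·81 + 0.2491·49 + 0.0988·98 + 0.1713·64 = 130.2308
  x_1 = 0.1200·81 + 1.2017·49 + 0.0893·98 + 0.2391·64 = 92.6609
  x_2 = 0.1359·81 + 0.2452·49 + 1.1486·98 + 0.1562·64 = 145.5845
  x_3 = 0.0989·81 + 0.1214·49 + 0.1656·98 + 1.2655·64 = 111.1694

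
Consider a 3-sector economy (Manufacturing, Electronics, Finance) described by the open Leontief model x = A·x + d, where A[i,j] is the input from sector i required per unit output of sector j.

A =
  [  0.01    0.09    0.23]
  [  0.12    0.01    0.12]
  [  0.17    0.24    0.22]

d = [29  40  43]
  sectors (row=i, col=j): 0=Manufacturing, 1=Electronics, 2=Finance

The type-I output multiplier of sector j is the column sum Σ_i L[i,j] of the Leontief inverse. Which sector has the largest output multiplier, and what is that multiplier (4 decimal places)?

Finance (1.9904)

Form M = I − A:
  [  0.99   -0.09   -0.23]
  [ -0.12    0.99   -0.12]
  [ -0.17   -0.24    0.78]
Leontief inverse L = M⁻¹:
  [  1.0926    0.1843    0.3505]
  [  0.1676    1.0775    0.2152]
  [  0.2897    0.3717    1.4247]
Total output x = L · d:
  x_0 = 1.0926·29 + 0.1843·40 + 0.3505·43 = 54.1322
  x_1 = 0.1676·29 + 1.0775·40 + 0.2152·43 = 57.2116
  x_2 = 0.2897·29 + 0.3717·40 + 1.4247·43 = 84.5298
Output multipliers (column sums of L):
  Manufacturing: 1.5499
  Electronics: 1.6335
  Finance: 1.9904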